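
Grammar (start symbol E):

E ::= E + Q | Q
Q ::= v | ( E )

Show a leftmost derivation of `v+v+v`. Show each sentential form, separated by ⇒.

E ⇒ E+Q ⇒ E+Q+Q ⇒ Q+Q+Q ⇒ v+Q+Q ⇒ v+v+Q ⇒ v+v+v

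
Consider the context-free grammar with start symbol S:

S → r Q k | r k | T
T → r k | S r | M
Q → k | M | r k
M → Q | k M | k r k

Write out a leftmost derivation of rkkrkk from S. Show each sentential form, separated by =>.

S=>rQk=>rMk=>rkMk=>rkkrkk

S => rQk   [S → r Q k]
rQk => rMk   [Q → M]
rMk => rkMk   [M → k M]
rkMk => rkkrkk   [M → k r k]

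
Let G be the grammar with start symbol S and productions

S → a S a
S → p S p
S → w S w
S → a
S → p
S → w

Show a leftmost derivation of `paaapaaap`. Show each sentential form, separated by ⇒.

S ⇒ pSp ⇒ paSap ⇒ paaSaap ⇒ paaaSaaap ⇒ paaapaaap

S ⇒ pSp   [S → p S p]
pSp ⇒ paSap   [S → a S a]
paSap ⇒ paaSaap   [S → a S a]
paaSaap ⇒ paaaSaaap   [S → a S a]
paaaSaaap ⇒ paaapaaap   [S → p]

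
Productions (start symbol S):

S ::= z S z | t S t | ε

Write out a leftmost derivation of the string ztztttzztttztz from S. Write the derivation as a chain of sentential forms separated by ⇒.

S ⇒ zSz ⇒ ztStz ⇒ ztzSztz ⇒ ztztStztz ⇒ ztzttSttztz ⇒ ztztttStttztz ⇒ ztztttzSztttztz ⇒ ztztttzztttztz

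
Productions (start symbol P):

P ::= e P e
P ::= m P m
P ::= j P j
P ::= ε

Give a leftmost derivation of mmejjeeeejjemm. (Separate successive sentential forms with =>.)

P => mPm => mmPmm => mmePemm => mmejPjemm => mmejjPjjemm => mmejjePejjemm => mmejjeePeejjemm => mmejjeeeejjemm

P => mPm   [P ::= m P m]
mPm => mmPmm   [P ::= m P m]
mmPmm => mmePemm   [P ::= e P e]
mmePemm => mmejPjemm   [P ::= j P j]
mmejPjemm => mmejjPjjemm   [P ::= j P j]
mmejjPjjemm => mmejjePejjemm   [P ::= e P e]
mmejjePejjemm => mmejjeePeejjemm   [P ::= e P e]
mmejjeePeejjemm => mmejjeeeejjemm   [P ::= ε]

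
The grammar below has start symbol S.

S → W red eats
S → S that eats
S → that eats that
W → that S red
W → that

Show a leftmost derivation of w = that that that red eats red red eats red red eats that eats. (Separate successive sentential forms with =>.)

S => S that eats => W red eats that eats => that S red red eats that eats => that W red eats red red eats that eats => that that S red red eats red red eats that eats => that that W red eats red red eats red red eats that eats => that that that red eats red red eats red red eats that eats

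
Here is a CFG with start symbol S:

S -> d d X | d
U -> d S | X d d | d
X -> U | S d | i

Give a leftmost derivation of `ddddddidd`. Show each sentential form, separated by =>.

S => ddX   [S -> d d X]
ddX => ddSd   [X -> S d]
ddSd => ddddXd   [S -> d d X]
ddddXd => ddddSdd   [X -> S d]
ddddSdd => ddddddXdd   [S -> d d X]
ddddddXdd => ddddddidd   [X -> i]

S => ddX => ddSd => ddddXd => ddddSdd => ddddddXdd => ddddddidd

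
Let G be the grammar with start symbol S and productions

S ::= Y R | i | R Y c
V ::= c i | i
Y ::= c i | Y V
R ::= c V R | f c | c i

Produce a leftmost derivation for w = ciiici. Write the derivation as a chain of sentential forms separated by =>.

S => YR => YVR => YVVR => ciVVR => ciiVR => ciiiR => ciiici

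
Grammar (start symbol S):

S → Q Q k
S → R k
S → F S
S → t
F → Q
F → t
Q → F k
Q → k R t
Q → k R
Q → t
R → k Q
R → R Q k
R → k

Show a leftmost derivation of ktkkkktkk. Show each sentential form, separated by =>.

S=>Rk=>RQkk=>RQkQkk=>kQQkQkk=>kFkQkQkk=>ktkQkQkk=>ktkkRkQkk=>ktkkkkQkk=>ktkkkktkk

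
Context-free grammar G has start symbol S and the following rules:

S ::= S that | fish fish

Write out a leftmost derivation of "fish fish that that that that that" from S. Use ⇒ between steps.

S ⇒ S that ⇒ S that that ⇒ S that that that ⇒ S that that that that ⇒ S that that that that that ⇒ fish fish that that that that that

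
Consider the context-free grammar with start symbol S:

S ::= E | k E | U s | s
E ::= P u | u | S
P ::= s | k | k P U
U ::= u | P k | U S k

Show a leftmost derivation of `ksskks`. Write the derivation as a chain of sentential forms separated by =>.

S=>Us=>Pks=>kPUks=>ksUks=>ksPkks=>ksskks

S => Us   [S ::= U s]
Us => Pks   [U ::= P k]
Pks => kPUks   [P ::= k P U]
kPUks => ksUks   [P ::= s]
ksUks => ksPkks   [U ::= P k]
ksPkks => ksskks   [P ::= s]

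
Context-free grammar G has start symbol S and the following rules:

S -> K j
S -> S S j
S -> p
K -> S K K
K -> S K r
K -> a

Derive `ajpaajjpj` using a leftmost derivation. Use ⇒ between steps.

S ⇒ SSj ⇒ SSjSj ⇒ KjSjSj ⇒ ajSjSj ⇒ ajKjjSj ⇒ ajSKKjjSj ⇒ ajpKKjjSj ⇒ ajpaKjjSj ⇒ ajpaajjSj ⇒ ajpaajjpj

S ⇒ SSj   [S -> S S j]
SSj ⇒ SSjSj   [S -> S S j]
SSjSj ⇒ KjSjSj   [S -> K j]
KjSjSj ⇒ ajSjSj   [K -> a]
ajSjSj ⇒ ajKjjSj   [S -> K j]
ajKjjSj ⇒ ajSKKjjSj   [K -> S K K]
ajSKKjjSj ⇒ ajpKKjjSj   [S -> p]
ajpKKjjSj ⇒ ajpaKjjSj   [K -> a]
ajpaKjjSj ⇒ ajpaajjSj   [K -> a]
ajpaajjSj ⇒ ajpaajjpj   [S -> p]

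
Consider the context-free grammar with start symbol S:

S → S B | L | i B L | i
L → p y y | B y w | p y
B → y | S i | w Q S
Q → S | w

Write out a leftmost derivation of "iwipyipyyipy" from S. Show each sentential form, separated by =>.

S => iBL   [S → i B L]
iBL => iwQSL   [B → w Q S]
iwQSL => iwSSL   [Q → S]
iwSSL => iwiBLSL   [S → i B L]
iwiBLSL => iwiSiLSL   [B → S i]
iwiSiLSL => iwiLiLSL   [S → L]
iwiLiLSL => iwipyiLSL   [L → p y]
iwipyiLSL => iwipyipyySL   [L → p y y]
iwipyipyySL => iwipyipyyiL   [S → i]
iwipyipyyiL => iwipyipyyipy   [L → p y]

S=>iBL=>iwQSL=>iwSSL=>iwiBLSL=>iwiSiLSL=>iwiLiLSL=>iwipyiLSL=>iwipyipyySL=>iwipyipyyiL=>iwipyipyyipy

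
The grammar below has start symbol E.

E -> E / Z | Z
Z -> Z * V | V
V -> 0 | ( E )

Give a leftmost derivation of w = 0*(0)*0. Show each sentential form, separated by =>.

E => Z => Z*V => Z*V*V => V*V*V => 0*V*V => 0*(E)*V => 0*(Z)*V => 0*(V)*V => 0*(0)*V => 0*(0)*0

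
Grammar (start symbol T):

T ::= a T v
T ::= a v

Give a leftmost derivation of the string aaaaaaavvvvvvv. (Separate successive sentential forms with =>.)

T=>aTv=>aaTvv=>aaaTvvv=>aaaaTvvvv=>aaaaaTvvvvv=>aaaaaaTvvvvvv=>aaaaaaavvvvvvv

T => aTv   [T ::= a T v]
aTv => aaTvv   [T ::= a T v]
aaTvv => aaaTvvv   [T ::= a T v]
aaaTvvv => aaaaTvvvv   [T ::= a T v]
aaaaTvvvv => aaaaaTvvvvv   [T ::= a T v]
aaaaaTvvvvv => aaaaaaTvvvvvv   [T ::= a T v]
aaaaaaTvvvvvv => aaaaaaavvvvvvv   [T ::= a v]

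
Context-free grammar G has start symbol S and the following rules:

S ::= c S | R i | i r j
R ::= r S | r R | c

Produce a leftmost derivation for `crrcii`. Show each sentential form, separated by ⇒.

S ⇒ cS ⇒ cRi ⇒ crRi ⇒ crrSi ⇒ crrRii ⇒ crrcii

S ⇒ cS   [S ::= c S]
cS ⇒ cRi   [S ::= R i]
cRi ⇒ crRi   [R ::= r R]
crRi ⇒ crrSi   [R ::= r S]
crrSi ⇒ crrRii   [S ::= R i]
crrRii ⇒ crrcii   [R ::= c]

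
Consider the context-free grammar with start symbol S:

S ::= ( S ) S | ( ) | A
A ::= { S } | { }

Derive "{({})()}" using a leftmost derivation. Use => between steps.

S => A   [S ::= A]
A => {S}   [A ::= { S }]
{S} => {(S)S}   [S ::= ( S ) S]
{(S)S} => {(A)S}   [S ::= A]
{(A)S} => {({})S}   [A ::= { }]
{({})S} => {({})()}   [S ::= ( )]

S => A => {S} => {(S)S} => {(A)S} => {({})S} => {({})()}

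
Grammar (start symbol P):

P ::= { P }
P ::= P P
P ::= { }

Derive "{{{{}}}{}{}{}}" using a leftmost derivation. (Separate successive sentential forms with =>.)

P=>{P}=>{PP}=>{PPP}=>{PPPP}=>{{P}PPP}=>{{{P}}PPP}=>{{{{}}}PPP}=>{{{{}}}{}PP}=>{{{{}}}{}{}P}=>{{{{}}}{}{}{}}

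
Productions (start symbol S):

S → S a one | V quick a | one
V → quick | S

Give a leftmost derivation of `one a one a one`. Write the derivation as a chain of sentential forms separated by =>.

S => S a one => S a one a one => one a one a one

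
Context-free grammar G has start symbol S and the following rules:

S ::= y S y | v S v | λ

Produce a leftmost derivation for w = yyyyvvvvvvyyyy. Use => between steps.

S => ySy => yySyy => yyySyyy => yyyySyyyy => yyyyvSvyyyy => yyyyvvSvvyyyy => yyyyvvvSvvvyyyy => yyyyvvvvvvyyyy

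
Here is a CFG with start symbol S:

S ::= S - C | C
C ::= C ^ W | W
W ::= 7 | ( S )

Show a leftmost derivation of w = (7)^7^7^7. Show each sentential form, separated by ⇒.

S ⇒ C   [S ::= C]
C ⇒ C^W   [C ::= C ^ W]
C^W ⇒ C^W^W   [C ::= C ^ W]
C^W^W ⇒ C^W^W^W   [C ::= C ^ W]
C^W^W^W ⇒ W^W^W^W   [C ::= W]
W^W^W^W ⇒ (S)^W^W^W   [W ::= ( S )]
(S)^W^W^W ⇒ (C)^W^W^W   [S ::= C]
(C)^W^W^W ⇒ (W)^W^W^W   [C ::= W]
(W)^W^W^W ⇒ (7)^W^W^W   [W ::= 7]
(7)^W^W^W ⇒ (7)^7^W^W   [W ::= 7]
(7)^7^W^W ⇒ (7)^7^7^W   [W ::= 7]
(7)^7^7^W ⇒ (7)^7^7^7   [W ::= 7]

S ⇒ C ⇒ C^W ⇒ C^W^W ⇒ C^W^W^W ⇒ W^W^W^W ⇒ (S)^W^W^W ⇒ (C)^W^W^W ⇒ (W)^W^W^W ⇒ (7)^W^W^W ⇒ (7)^7^W^W ⇒ (7)^7^7^W ⇒ (7)^7^7^7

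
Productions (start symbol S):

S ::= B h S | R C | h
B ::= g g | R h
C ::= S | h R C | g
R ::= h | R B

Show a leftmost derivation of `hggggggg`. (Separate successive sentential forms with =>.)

S=>RC=>RBC=>RBBC=>RBBBC=>hBBBC=>hggBBC=>hggggBC=>hggggggC=>hggggggg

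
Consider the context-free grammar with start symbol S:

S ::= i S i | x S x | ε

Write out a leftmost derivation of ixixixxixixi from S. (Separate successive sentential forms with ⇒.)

S ⇒ iSi ⇒ ixSxi ⇒ ixiSixi ⇒ ixixSxixi ⇒ ixixiSixixi ⇒ ixixixSxixixi ⇒ ixixixxixixi

S ⇒ iSi   [S ::= i S i]
iSi ⇒ ixSxi   [S ::= x S x]
ixSxi ⇒ ixiSixi   [S ::= i S i]
ixiSixi ⇒ ixixSxixi   [S ::= x S x]
ixixSxixi ⇒ ixixiSixixi   [S ::= i S i]
ixixiSixixi ⇒ ixixixSxixixi   [S ::= x S x]
ixixixSxixixi ⇒ ixixixxixixi   [S ::= ε]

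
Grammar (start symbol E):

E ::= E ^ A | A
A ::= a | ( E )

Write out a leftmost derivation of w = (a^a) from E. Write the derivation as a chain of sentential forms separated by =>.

E => A => (E) => (E^A) => (A^A) => (a^A) => (a^a)

E => A   [E ::= A]
A => (E)   [A ::= ( E )]
(E) => (E^A)   [E ::= E ^ A]
(E^A) => (A^A)   [E ::= A]
(A^A) => (a^A)   [A ::= a]
(a^A) => (a^a)   [A ::= a]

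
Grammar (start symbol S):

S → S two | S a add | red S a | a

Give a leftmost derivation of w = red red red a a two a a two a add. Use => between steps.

S => S a add => S two a add => red S a two a add => red red S a a two a add => red red S two a a two a add => red red red S a two a a two a add => red red red a a two a a two a add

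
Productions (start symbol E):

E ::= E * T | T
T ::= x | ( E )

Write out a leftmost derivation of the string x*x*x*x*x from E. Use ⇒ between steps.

E⇒E*T⇒E*T*T⇒E*T*T*T⇒E*T*T*T*T⇒T*T*T*T*T⇒x*T*T*T*T⇒x*x*T*T*T⇒x*x*x*T*T⇒x*x*x*x*T⇒x*x*x*x*x

E ⇒ E*T   [E ::= E * T]
E*T ⇒ E*T*T   [E ::= E * T]
E*T*T ⇒ E*T*T*T   [E ::= E * T]
E*T*T*T ⇒ E*T*T*T*T   [E ::= E * T]
E*T*T*T*T ⇒ T*T*T*T*T   [E ::= T]
T*T*T*T*T ⇒ x*T*T*T*T   [T ::= x]
x*T*T*T*T ⇒ x*x*T*T*T   [T ::= x]
x*x*T*T*T ⇒ x*x*x*T*T   [T ::= x]
x*x*x*T*T ⇒ x*x*x*x*T   [T ::= x]
x*x*x*x*T ⇒ x*x*x*x*x   [T ::= x]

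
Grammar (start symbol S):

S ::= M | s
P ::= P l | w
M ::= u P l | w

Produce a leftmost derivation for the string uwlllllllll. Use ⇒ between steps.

S ⇒ M ⇒ uPl ⇒ uPll ⇒ uPlll ⇒ uPllll ⇒ uPlllll ⇒ uPllllll ⇒ uPlllllll ⇒ uPllllllll ⇒ uPlllllllll ⇒ uwlllllllll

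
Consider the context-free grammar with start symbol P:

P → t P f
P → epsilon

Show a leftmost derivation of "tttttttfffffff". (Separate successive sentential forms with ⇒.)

P ⇒ tPf   [P → t P f]
tPf ⇒ ttPff   [P → t P f]
ttPff ⇒ tttPfff   [P → t P f]
tttPfff ⇒ ttttPffff   [P → t P f]
ttttPffff ⇒ tttttPfffff   [P → t P f]
tttttPfffff ⇒ ttttttPffffff   [P → t P f]
ttttttPffffff ⇒ tttttttPfffffff   [P → t P f]
tttttttPfffffff ⇒ tttttttfffffff   [P → epsilon]

P⇒tPf⇒ttPff⇒tttPfff⇒ttttPffff⇒tttttPfffff⇒ttttttPffffff⇒tttttttPfffffff⇒tttttttfffffff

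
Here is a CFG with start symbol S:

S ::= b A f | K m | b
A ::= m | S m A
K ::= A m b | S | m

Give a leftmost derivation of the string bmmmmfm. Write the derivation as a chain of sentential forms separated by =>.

S => Km   [S ::= K m]
Km => Sm   [K ::= S]
Sm => bAfm   [S ::= b A f]
bAfm => bSmAfm   [A ::= S m A]
bSmAfm => bKmmAfm   [S ::= K m]
bKmmAfm => bmmmAfm   [K ::= m]
bmmmAfm => bmmmmfm   [A ::= m]

S => Km => Sm => bAfm => bSmAfm => bKmmAfm => bmmmAfm => bmmmmfm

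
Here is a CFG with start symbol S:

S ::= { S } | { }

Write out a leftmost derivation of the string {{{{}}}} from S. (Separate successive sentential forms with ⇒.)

S⇒{S}⇒{{S}}⇒{{{S}}}⇒{{{{}}}}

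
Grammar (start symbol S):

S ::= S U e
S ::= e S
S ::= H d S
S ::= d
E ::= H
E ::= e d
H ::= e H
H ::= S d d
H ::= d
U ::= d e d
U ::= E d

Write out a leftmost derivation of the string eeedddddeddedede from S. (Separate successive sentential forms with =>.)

S => eS   [S ::= e S]
eS => eSUe   [S ::= S U e]
eSUe => eeSUe   [S ::= e S]
eeSUe => eeSUeUe   [S ::= S U e]
eeSUeUe => eeHdSUeUe   [S ::= H d S]
eeHdSUeUe => eeeHdSUeUe   [H ::= e H]
eeeHdSUeUe => eeeSdddSUeUe   [H ::= S d d]
eeeSdddSUeUe => eeeddddSUeUe   [S ::= d]
eeeddddSUeUe => eeedddddUeUe   [S ::= d]
eeedddddUeUe => eeedddddEdeUe   [U ::= E d]
eeedddddEdeUe => eeedddddeddeUe   [E ::= e d]
eeedddddeddeUe => eeedddddeddedede   [U ::= d e d]

S => eS => eSUe => eeSUe => eeSUeUe => eeHdSUeUe => eeeHdSUeUe => eeeSdddSUeUe => eeeddddSUeUe => eeedddddUeUe => eeedddddEdeUe => eeedddddeddeUe => eeedddddeddedede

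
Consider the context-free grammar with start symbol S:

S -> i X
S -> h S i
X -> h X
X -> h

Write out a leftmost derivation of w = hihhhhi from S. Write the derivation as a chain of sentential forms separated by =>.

S => hSi   [S -> h S i]
hSi => hiXi   [S -> i X]
hiXi => hihXi   [X -> h X]
hihXi => hihhXi   [X -> h X]
hihhXi => hihhhXi   [X -> h X]
hihhhXi => hihhhhi   [X -> h]

S => hSi => hiXi => hihXi => hihhXi => hihhhXi => hihhhhi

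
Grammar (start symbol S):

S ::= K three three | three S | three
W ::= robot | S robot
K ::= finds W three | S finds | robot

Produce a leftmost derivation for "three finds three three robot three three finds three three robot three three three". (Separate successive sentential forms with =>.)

S => three S   [S ::= three S]
three S => three K three three   [S ::= K three three]
three K three three => three finds W three three three   [K ::= finds W three]
three finds W three three three => three finds S robot three three three   [W ::= S robot]
three finds S robot three three three => three finds three S robot three three three   [S ::= three S]
three finds three S robot three three three => three finds three three S robot three three three   [S ::= three S]
three finds three three S robot three three three => three finds three three K three three robot three three three   [S ::= K three three]
three finds three three K three three robot three three three => three finds three three S finds three three robot three three three   [K ::= S finds]
three finds three three S finds three three robot three three three => three finds three three K three three finds three three robot three three three   [S ::= K three three]
three finds three three K three three finds three three robot three three three => three finds three three robot three three finds three three robot three three three   [K ::= robot]

S => three S => three K three three => three finds W three three three => three finds S robot three three three => three finds three S robot three three three => three finds three three S robot three three three => three finds three three K three three robot three three three => three finds three three S finds three three robot three three three => three finds three three K three three finds three three robot three three three => three finds three three robot three three finds three three robot three three three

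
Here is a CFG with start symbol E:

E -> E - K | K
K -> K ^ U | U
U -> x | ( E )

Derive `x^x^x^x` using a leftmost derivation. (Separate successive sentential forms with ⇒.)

E ⇒ K ⇒ K^U ⇒ K^U^U ⇒ K^U^U^U ⇒ U^U^U^U ⇒ x^U^U^U ⇒ x^x^U^U ⇒ x^x^x^U ⇒ x^x^x^x

E ⇒ K   [E -> K]
K ⇒ K^U   [K -> K ^ U]
K^U ⇒ K^U^U   [K -> K ^ U]
K^U^U ⇒ K^U^U^U   [K -> K ^ U]
K^U^U^U ⇒ U^U^U^U   [K -> U]
U^U^U^U ⇒ x^U^U^U   [U -> x]
x^U^U^U ⇒ x^x^U^U   [U -> x]
x^x^U^U ⇒ x^x^x^U   [U -> x]
x^x^x^U ⇒ x^x^x^x   [U -> x]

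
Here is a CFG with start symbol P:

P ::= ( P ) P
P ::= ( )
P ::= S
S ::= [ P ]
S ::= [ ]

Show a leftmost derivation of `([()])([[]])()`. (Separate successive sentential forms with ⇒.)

P ⇒ (P)P   [P ::= ( P ) P]
(P)P ⇒ (S)P   [P ::= S]
(S)P ⇒ ([P])P   [S ::= [ P ]]
([P])P ⇒ ([()])P   [P ::= ( )]
([()])P ⇒ ([()])(P)P   [P ::= ( P ) P]
([()])(P)P ⇒ ([()])(S)P   [P ::= S]
([()])(S)P ⇒ ([()])([P])P   [S ::= [ P ]]
([()])([P])P ⇒ ([()])([S])P   [P ::= S]
([()])([S])P ⇒ ([()])([[]])P   [S ::= [ ]]
([()])([[]])P ⇒ ([()])([[]])()   [P ::= ( )]

P⇒(P)P⇒(S)P⇒([P])P⇒([()])P⇒([()])(P)P⇒([()])(S)P⇒([()])([P])P⇒([()])([S])P⇒([()])([[]])P⇒([()])([[]])()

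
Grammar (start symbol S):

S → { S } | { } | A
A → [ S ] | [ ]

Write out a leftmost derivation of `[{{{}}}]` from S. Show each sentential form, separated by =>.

S => A => [S] => [{S}] => [{{S}}] => [{{{}}}]

S => A   [S → A]
A => [S]   [A → [ S ]]
[S] => [{S}]   [S → { S }]
[{S}] => [{{S}}]   [S → { S }]
[{{S}}] => [{{{}}}]   [S → { }]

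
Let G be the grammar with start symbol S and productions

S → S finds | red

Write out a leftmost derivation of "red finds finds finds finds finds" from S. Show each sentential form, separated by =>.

S => S finds => S finds finds => S finds finds finds => S finds finds finds finds => S finds finds finds finds finds => red finds finds finds finds finds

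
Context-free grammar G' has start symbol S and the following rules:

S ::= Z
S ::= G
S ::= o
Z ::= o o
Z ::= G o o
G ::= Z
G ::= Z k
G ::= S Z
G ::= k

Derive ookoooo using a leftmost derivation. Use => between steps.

S=>Z=>Goo=>SZoo=>ZZoo=>ooZoo=>ooGoooo=>ookoooo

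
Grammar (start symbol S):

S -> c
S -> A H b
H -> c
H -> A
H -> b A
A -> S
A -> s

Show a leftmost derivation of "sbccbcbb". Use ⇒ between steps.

S⇒AHb⇒sHb⇒sbAb⇒sbSb⇒sbAHbb⇒sbSHbb⇒sbAHbHbb⇒sbSHbHbb⇒sbcHbHbb⇒sbccbHbb⇒sbccbcbb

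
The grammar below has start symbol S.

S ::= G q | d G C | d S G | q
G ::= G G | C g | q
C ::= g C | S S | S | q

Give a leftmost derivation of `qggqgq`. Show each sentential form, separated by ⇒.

S ⇒ Gq ⇒ GGq ⇒ CgGq ⇒ qgGq ⇒ qgCgq ⇒ qggCgq ⇒ qggSgq ⇒ qggqgq

S ⇒ Gq   [S ::= G q]
Gq ⇒ GGq   [G ::= G G]
GGq ⇒ CgGq   [G ::= C g]
CgGq ⇒ qgGq   [C ::= q]
qgGq ⇒ qgCgq   [G ::= C g]
qgCgq ⇒ qggCgq   [C ::= g C]
qggCgq ⇒ qggSgq   [C ::= S]
qggSgq ⇒ qggqgq   [S ::= q]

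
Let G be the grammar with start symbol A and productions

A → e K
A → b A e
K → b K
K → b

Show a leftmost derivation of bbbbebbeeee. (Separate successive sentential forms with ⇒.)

A ⇒ bAe ⇒ bbAee ⇒ bbbAeee ⇒ bbbbAeeee ⇒ bbbbeKeeee ⇒ bbbbebKeeee ⇒ bbbbebbeeee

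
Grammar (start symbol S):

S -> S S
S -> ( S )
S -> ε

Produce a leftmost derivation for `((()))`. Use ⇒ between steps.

S ⇒ SS   [S -> S S]
SS ⇒ SSS   [S -> S S]
SSS ⇒ SSSS   [S -> S S]
SSSS ⇒ (S)SSS   [S -> ( S )]
(S)SSS ⇒ ((S))SSS   [S -> ( S )]
((S))SSS ⇒ ((SS))SSS   [S -> S S]
((SS))SSS ⇒ (((S)S))SSS   [S -> ( S )]
(((S)S))SSS ⇒ ((()S))SSS   [S -> ε]
((()S))SSS ⇒ ((()))SSS   [S -> ε]
((()))SSS ⇒ ((()))SS   [S -> ε]
((()))SS ⇒ ((()))S   [S -> ε]
((()))S ⇒ ((()))   [S -> ε]

S⇒SS⇒SSS⇒SSSS⇒(S)SSS⇒((S))SSS⇒((SS))SSS⇒(((S)S))SSS⇒((()S))SSS⇒((()))SSS⇒((()))SS⇒((()))S⇒((()))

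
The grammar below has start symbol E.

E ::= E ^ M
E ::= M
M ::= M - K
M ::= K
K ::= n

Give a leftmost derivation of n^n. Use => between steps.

E => E^M => M^M => K^M => n^M => n^K => n^n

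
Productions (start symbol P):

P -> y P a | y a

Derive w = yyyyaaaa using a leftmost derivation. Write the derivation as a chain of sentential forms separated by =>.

P => yPa   [P -> y P a]
yPa => yyPaa   [P -> y P a]
yyPaa => yyyPaaa   [P -> y P a]
yyyPaaa => yyyyaaaa   [P -> y a]

P => yPa => yyPaa => yyyPaaa => yyyyaaaa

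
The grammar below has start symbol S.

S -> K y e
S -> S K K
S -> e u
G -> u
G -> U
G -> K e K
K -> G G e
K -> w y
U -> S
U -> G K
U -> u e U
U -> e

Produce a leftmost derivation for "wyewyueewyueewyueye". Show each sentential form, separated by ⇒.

S ⇒ Kye   [S -> K y e]
Kye ⇒ GGeye   [K -> G G e]
GGeye ⇒ KeKGeye   [G -> K e K]
KeKGeye ⇒ GGeeKGeye   [K -> G G e]
GGeeKGeye ⇒ KeKGeeKGeye   [G -> K e K]
KeKGeeKGeye ⇒ GGeeKGeeKGeye   [K -> G G e]
GGeeKGeeKGeye ⇒ KeKGeeKGeeKGeye   [G -> K e K]
KeKGeeKGeeKGeye ⇒ wyeKGeeKGeeKGeye   [K -> w y]
wyeKGeeKGeeKGeye ⇒ wyewyGeeKGeeKGeye   [K -> w y]
wyewyGeeKGeeKGeye ⇒ wyewyueeKGeeKGeye   [G -> u]
wyewyueeKGeeKGeye ⇒ wyewyueewyGeeKGeye   [K -> w y]
wyewyueewyGeeKGeye ⇒ wyewyueewyueeKGeye   [G -> u]
wyewyueewyueeKGeye ⇒ wyewyueewyueewyGeye   [K -> w y]
wyewyueewyueewyGeye ⇒ wyewyueewyueewyueye   [G -> u]

S ⇒ Kye ⇒ GGeye ⇒ KeKGeye ⇒ GGeeKGeye ⇒ KeKGeeKGeye ⇒ GGeeKGeeKGeye ⇒ KeKGeeKGeeKGeye ⇒ wyeKGeeKGeeKGeye ⇒ wyewyGeeKGeeKGeye ⇒ wyewyueeKGeeKGeye ⇒ wyewyueewyGeeKGeye ⇒ wyewyueewyueeKGeye ⇒ wyewyueewyueewyGeye ⇒ wyewyueewyueewyueye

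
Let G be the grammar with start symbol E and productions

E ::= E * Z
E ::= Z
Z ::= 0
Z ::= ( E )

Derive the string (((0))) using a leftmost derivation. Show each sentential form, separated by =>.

E => Z => (E) => (Z) => ((E)) => ((Z)) => (((E))) => (((Z))) => (((0)))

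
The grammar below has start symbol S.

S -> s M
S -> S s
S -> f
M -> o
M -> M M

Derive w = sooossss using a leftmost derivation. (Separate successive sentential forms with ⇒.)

S ⇒ Ss ⇒ Sss ⇒ Ssss ⇒ Sssss ⇒ sMssss ⇒ sMMssss ⇒ sMMMssss ⇒ soMMssss ⇒ sooMssss ⇒ sooossss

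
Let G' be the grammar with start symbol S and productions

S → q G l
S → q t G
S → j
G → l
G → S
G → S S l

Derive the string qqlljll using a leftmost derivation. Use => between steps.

S=>qGl=>qSSll=>qqGlSll=>qqllSll=>qqlljll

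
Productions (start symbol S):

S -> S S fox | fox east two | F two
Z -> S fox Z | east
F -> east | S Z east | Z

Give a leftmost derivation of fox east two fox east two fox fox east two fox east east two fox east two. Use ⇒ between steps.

S ⇒ F two   [S -> F two]
F two ⇒ Z two   [F -> Z]
Z two ⇒ S fox Z two   [Z -> S fox Z]
S fox Z two ⇒ F two fox Z two   [S -> F two]
F two fox Z two ⇒ S Z east two fox Z two   [F -> S Z east]
S Z east two fox Z two ⇒ S S fox Z east two fox Z two   [S -> S S fox]
S S fox Z east two fox Z two ⇒ S S fox S fox Z east two fox Z two   [S -> S S fox]
S S fox S fox Z east two fox Z two ⇒ fox east two S fox S fox Z east two fox Z two   [S -> fox east two]
fox east two S fox S fox Z east two fox Z two ⇒ fox east two fox east two fox S fox Z east two fox Z two   [S -> fox east two]
fox east two fox east two fox S fox Z east two fox Z two ⇒ fox east two fox east two fox fox east two fox Z east two fox Z two   [S -> fox east two]
fox east two fox east two fox fox east two fox Z east two fox Z two ⇒ fox east two fox east two fox fox east two fox east east two fox Z two   [Z -> east]
fox east two fox east two fox fox east two fox east east two fox Z two ⇒ fox east two fox east two fox fox east two fox east east two fox east two   [Z -> east]

S ⇒ F two ⇒ Z two ⇒ S fox Z two ⇒ F two fox Z two ⇒ S Z east two fox Z two ⇒ S S fox Z east two fox Z two ⇒ S S fox S fox Z east two fox Z two ⇒ fox east two S fox S fox Z east two fox Z two ⇒ fox east two fox east two fox S fox Z east two fox Z two ⇒ fox east two fox east two fox fox east two fox Z east two fox Z two ⇒ fox east two fox east two fox fox east two fox east east two fox Z two ⇒ fox east two fox east two fox fox east two fox east east two fox east two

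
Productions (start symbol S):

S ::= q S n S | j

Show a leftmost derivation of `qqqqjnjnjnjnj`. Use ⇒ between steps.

S ⇒ qSnS   [S ::= q S n S]
qSnS ⇒ qqSnSnS   [S ::= q S n S]
qqSnSnS ⇒ qqqSnSnSnS   [S ::= q S n S]
qqqSnSnSnS ⇒ qqqqSnSnSnSnS   [S ::= q S n S]
qqqqSnSnSnSnS ⇒ qqqqjnSnSnSnS   [S ::= j]
qqqqjnSnSnSnS ⇒ qqqqjnjnSnSnS   [S ::= j]
qqqqjnjnSnSnS ⇒ qqqqjnjnjnSnS   [S ::= j]
qqqqjnjnjnSnS ⇒ qqqqjnjnjnjnS   [S ::= j]
qqqqjnjnjnjnS ⇒ qqqqjnjnjnjnj   [S ::= j]

S ⇒ qSnS ⇒ qqSnSnS ⇒ qqqSnSnSnS ⇒ qqqqSnSnSnSnS ⇒ qqqqjnSnSnSnS ⇒ qqqqjnjnSnSnS ⇒ qqqqjnjnjnSnS ⇒ qqqqjnjnjnjnS ⇒ qqqqjnjnjnjnj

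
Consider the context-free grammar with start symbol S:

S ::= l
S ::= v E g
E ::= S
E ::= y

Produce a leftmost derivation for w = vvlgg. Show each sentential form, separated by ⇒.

S⇒vEg⇒vSg⇒vvEgg⇒vvSgg⇒vvlgg

S ⇒ vEg   [S ::= v E g]
vEg ⇒ vSg   [E ::= S]
vSg ⇒ vvEgg   [S ::= v E g]
vvEgg ⇒ vvSgg   [E ::= S]
vvSgg ⇒ vvlgg   [S ::= l]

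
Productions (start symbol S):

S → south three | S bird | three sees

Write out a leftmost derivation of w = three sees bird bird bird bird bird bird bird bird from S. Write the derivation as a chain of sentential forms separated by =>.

S => S bird   [S → S bird]
S bird => S bird bird   [S → S bird]
S bird bird => S bird bird bird   [S → S bird]
S bird bird bird => S bird bird bird bird   [S → S bird]
S bird bird bird bird => S bird bird bird bird bird   [S → S bird]
S bird bird bird bird bird => S bird bird bird bird bird bird   [S → S bird]
S bird bird bird bird bird bird => S bird bird bird bird bird bird bird   [S → S bird]
S bird bird bird bird bird bird bird => S bird bird bird bird bird bird bird bird   [S → S bird]
S bird bird bird bird bird bird bird bird => three sees bird bird bird bird bird bird bird bird   [S → three sees]

S => S bird => S bird bird => S bird bird bird => S bird bird bird bird => S bird bird bird bird bird => S bird bird bird bird bird bird => S bird bird bird bird bird bird bird => S bird bird bird bird bird bird bird bird => three sees bird bird bird bird bird bird bird bird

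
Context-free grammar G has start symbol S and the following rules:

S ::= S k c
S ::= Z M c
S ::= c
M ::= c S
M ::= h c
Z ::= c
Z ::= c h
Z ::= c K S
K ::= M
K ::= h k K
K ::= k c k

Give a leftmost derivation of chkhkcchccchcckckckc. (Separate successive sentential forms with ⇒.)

S ⇒ Skc ⇒ Skckc ⇒ Skckckc ⇒ ZMckckckc ⇒ cKSMckckckc ⇒ chkKSMckckckc ⇒ chkhkKSMckckckc ⇒ chkhkMSMckckckc ⇒ chkhkcSSMckckckc ⇒ chkhkcZMcSMckckckc ⇒ chkhkccMcSMckckckc ⇒ chkhkcchccSMckckckc ⇒ chkhkcchcccMckckckc ⇒ chkhkcchccchcckckckc

S ⇒ Skc   [S ::= S k c]
Skc ⇒ Skckc   [S ::= S k c]
Skckc ⇒ Skckckc   [S ::= S k c]
Skckckc ⇒ ZMckckckc   [S ::= Z M c]
ZMckckckc ⇒ cKSMckckckc   [Z ::= c K S]
cKSMckckckc ⇒ chkKSMckckckc   [K ::= h k K]
chkKSMckckckc ⇒ chkhkKSMckckckc   [K ::= h k K]
chkhkKSMckckckc ⇒ chkhkMSMckckckc   [K ::= M]
chkhkMSMckckckc ⇒ chkhkcSSMckckckc   [M ::= c S]
chkhkcSSMckckckc ⇒ chkhkcZMcSMckckckc   [S ::= Z M c]
chkhkcZMcSMckckckc ⇒ chkhkccMcSMckckckc   [Z ::= c]
chkhkccMcSMckckckc ⇒ chkhkcchccSMckckckc   [M ::= h c]
chkhkcchccSMckckckc ⇒ chkhkcchcccMckckckc   [S ::= c]
chkhkcchcccMckckckc ⇒ chkhkcchccchcckckckc   [M ::= h c]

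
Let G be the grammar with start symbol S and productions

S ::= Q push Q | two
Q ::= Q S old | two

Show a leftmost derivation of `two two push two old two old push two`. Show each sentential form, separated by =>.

S => Q push Q => Q S old push Q => Q S old S old push Q => two S old S old push Q => two Q push Q old S old push Q => two two push Q old S old push Q => two two push two old S old push Q => two two push two old two old push Q => two two push two old two old push two

S => Q push Q   [S ::= Q push Q]
Q push Q => Q S old push Q   [Q ::= Q S old]
Q S old push Q => Q S old S old push Q   [Q ::= Q S old]
Q S old S old push Q => two S old S old push Q   [Q ::= two]
two S old S old push Q => two Q push Q old S old push Q   [S ::= Q push Q]
two Q push Q old S old push Q => two two push Q old S old push Q   [Q ::= two]
two two push Q old S old push Q => two two push two old S old push Q   [Q ::= two]
two two push two old S old push Q => two two push two old two old push Q   [S ::= two]
two two push two old two old push Q => two two push two old two old push two   [Q ::= two]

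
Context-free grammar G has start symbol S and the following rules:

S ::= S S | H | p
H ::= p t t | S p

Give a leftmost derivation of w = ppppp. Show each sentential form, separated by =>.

S => SS   [S ::= S S]
SS => HS   [S ::= H]
HS => SpS   [H ::= S p]
SpS => SSpS   [S ::= S S]
SSpS => SSSpS   [S ::= S S]
SSSpS => pSSpS   [S ::= p]
pSSpS => ppSpS   [S ::= p]
ppSpS => ppppS   [S ::= p]
ppppS => ppppp   [S ::= p]

S => SS => HS => SpS => SSpS => SSSpS => pSSpS => ppSpS => ppppS => ppppp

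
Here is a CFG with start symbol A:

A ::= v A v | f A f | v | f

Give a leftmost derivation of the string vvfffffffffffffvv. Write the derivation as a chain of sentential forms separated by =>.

A => vAv   [A ::= v A v]
vAv => vvAvv   [A ::= v A v]
vvAvv => vvfAfvv   [A ::= f A f]
vvfAfvv => vvffAffvv   [A ::= f A f]
vvffAffvv => vvfffAfffvv   [A ::= f A f]
vvfffAfffvv => vvffffAffffvv   [A ::= f A f]
vvffffAffffvv => vvfffffAfffffvv   [A ::= f A f]
vvfffffAfffffvv => vvffffffAffffffvv   [A ::= f A f]
vvffffffAffffffvv => vvfffffffffffffvv   [A ::= f]

A=>vAv=>vvAvv=>vvfAfvv=>vvffAffvv=>vvfffAfffvv=>vvffffAffffvv=>vvfffffAfffffvv=>vvffffffAffffffvv=>vvfffffffffffffvv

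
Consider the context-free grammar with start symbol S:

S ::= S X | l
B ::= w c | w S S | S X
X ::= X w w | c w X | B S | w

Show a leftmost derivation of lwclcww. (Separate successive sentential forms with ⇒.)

S⇒SX⇒lX⇒lBS⇒lwcS⇒lwcSX⇒lwclX⇒lwclcwX⇒lwclcww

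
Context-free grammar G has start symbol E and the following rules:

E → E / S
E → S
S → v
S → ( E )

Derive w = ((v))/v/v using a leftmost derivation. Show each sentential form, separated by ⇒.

E ⇒ E/S ⇒ E/S/S ⇒ S/S/S ⇒ (E)/S/S ⇒ (S)/S/S ⇒ ((E))/S/S ⇒ ((S))/S/S ⇒ ((v))/S/S ⇒ ((v))/v/S ⇒ ((v))/v/v

E ⇒ E/S   [E → E / S]
E/S ⇒ E/S/S   [E → E / S]
E/S/S ⇒ S/S/S   [E → S]
S/S/S ⇒ (E)/S/S   [S → ( E )]
(E)/S/S ⇒ (S)/S/S   [E → S]
(S)/S/S ⇒ ((E))/S/S   [S → ( E )]
((E))/S/S ⇒ ((S))/S/S   [E → S]
((S))/S/S ⇒ ((v))/S/S   [S → v]
((v))/S/S ⇒ ((v))/v/S   [S → v]
((v))/v/S ⇒ ((v))/v/v   [S → v]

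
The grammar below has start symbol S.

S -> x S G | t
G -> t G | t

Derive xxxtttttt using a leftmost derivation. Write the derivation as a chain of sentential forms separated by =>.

S => xSG => xxSGG => xxxSGGG => xxxtGGG => xxxttGGG => xxxtttGGG => xxxttttGG => xxxtttttG => xxxtttttt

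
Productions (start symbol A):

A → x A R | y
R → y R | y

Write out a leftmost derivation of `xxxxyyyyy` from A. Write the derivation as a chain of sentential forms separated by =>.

A => xAR => xxARR => xxxARRR => xxxxARRRR => xxxxyRRRR => xxxxyyRRR => xxxxyyyRR => xxxxyyyyR => xxxxyyyyy

A => xAR   [A → x A R]
xAR => xxARR   [A → x A R]
xxARR => xxxARRR   [A → x A R]
xxxARRR => xxxxARRRR   [A → x A R]
xxxxARRRR => xxxxyRRRR   [A → y]
xxxxyRRRR => xxxxyyRRR   [R → y]
xxxxyyRRR => xxxxyyyRR   [R → y]
xxxxyyyRR => xxxxyyyyR   [R → y]
xxxxyyyyR => xxxxyyyyy   [R → y]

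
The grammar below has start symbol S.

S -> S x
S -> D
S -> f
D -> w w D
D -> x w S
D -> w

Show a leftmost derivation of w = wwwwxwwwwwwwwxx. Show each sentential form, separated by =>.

S => Sx   [S -> S x]
Sx => Dx   [S -> D]
Dx => wwDx   [D -> w w D]
wwDx => wwwwDx   [D -> w w D]
wwwwDx => wwwwxwSx   [D -> x w S]
wwwwxwSx => wwwwxwSxx   [S -> S x]
wwwwxwSxx => wwwwxwDxx   [S -> D]
wwwwxwDxx => wwwwxwwwDxx   [D -> w w D]
wwwwxwwwDxx => wwwwxwwwwwDxx   [D -> w w D]
wwwwxwwwwwDxx => wwwwxwwwwwwwDxx   [D -> w w D]
wwwwxwwwwwwwDxx => wwwwxwwwwwwwwxx   [D -> w]

S => Sx => Dx => wwDx => wwwwDx => wwwwxwSx => wwwwxwSxx => wwwwxwDxx => wwwwxwwwDxx => wwwwxwwwwwDxx => wwwwxwwwwwwwDxx => wwwwxwwwwwwwwxx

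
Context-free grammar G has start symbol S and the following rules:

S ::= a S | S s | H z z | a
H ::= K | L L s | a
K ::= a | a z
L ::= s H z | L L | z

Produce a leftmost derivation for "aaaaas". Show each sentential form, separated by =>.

S => aS   [S ::= a S]
aS => aaS   [S ::= a S]
aaS => aaaS   [S ::= a S]
aaaS => aaaaS   [S ::= a S]
aaaaS => aaaaSs   [S ::= S s]
aaaaSs => aaaaas   [S ::= a]

S => aS => aaS => aaaS => aaaaS => aaaaSs => aaaaas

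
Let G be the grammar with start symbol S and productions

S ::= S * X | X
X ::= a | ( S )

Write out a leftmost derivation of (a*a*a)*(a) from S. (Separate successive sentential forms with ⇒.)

S ⇒ S*X   [S ::= S * X]
S*X ⇒ X*X   [S ::= X]
X*X ⇒ (S)*X   [X ::= ( S )]
(S)*X ⇒ (S*X)*X   [S ::= S * X]
(S*X)*X ⇒ (S*X*X)*X   [S ::= S * X]
(S*X*X)*X ⇒ (X*X*X)*X   [S ::= X]
(X*X*X)*X ⇒ (a*X*X)*X   [X ::= a]
(a*X*X)*X ⇒ (a*a*X)*X   [X ::= a]
(a*a*X)*X ⇒ (a*a*a)*X   [X ::= a]
(a*a*a)*X ⇒ (a*a*a)*(S)   [X ::= ( S )]
(a*a*a)*(S) ⇒ (a*a*a)*(X)   [S ::= X]
(a*a*a)*(X) ⇒ (a*a*a)*(a)   [X ::= a]

S ⇒ S*X ⇒ X*X ⇒ (S)*X ⇒ (S*X)*X ⇒ (S*X*X)*X ⇒ (X*X*X)*X ⇒ (a*X*X)*X ⇒ (a*a*X)*X ⇒ (a*a*a)*X ⇒ (a*a*a)*(S) ⇒ (a*a*a)*(X) ⇒ (a*a*a)*(a)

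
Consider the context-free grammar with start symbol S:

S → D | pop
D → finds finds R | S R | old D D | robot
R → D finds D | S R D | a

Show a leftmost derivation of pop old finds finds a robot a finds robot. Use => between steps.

S => D   [S → D]
D => S R   [D → S R]
S R => pop R   [S → pop]
pop R => pop D finds D   [R → D finds D]
pop D finds D => pop S R finds D   [D → S R]
pop S R finds D => pop D R finds D   [S → D]
pop D R finds D => pop old D D R finds D   [D → old D D]
pop old D D R finds D => pop old finds finds R D R finds D   [D → finds finds R]
pop old finds finds R D R finds D => pop old finds finds a D R finds D   [R → a]
pop old finds finds a D R finds D => pop old finds finds a robot R finds D   [D → robot]
pop old finds finds a robot R finds D => pop old finds finds a robot a finds D   [R → a]
pop old finds finds a robot a finds D => pop old finds finds a robot a finds robot   [D → robot]

S => D => S R => pop R => pop D finds D => pop S R finds D => pop D R finds D => pop old D D R finds D => pop old finds finds R D R finds D => pop old finds finds a D R finds D => pop old finds finds a robot R finds D => pop old finds finds a robot a finds D => pop old finds finds a robot a finds robot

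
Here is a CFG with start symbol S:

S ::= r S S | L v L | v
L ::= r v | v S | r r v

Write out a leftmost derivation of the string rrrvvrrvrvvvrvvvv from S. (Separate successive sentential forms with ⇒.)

S⇒rSS⇒rLvLS⇒rrrvvLS⇒rrrvvrrvS⇒rrrvvrrvLvL⇒rrrvvrrvrvvL⇒rrrvvrrvrvvvS⇒rrrvvrrvrvvvLvL⇒rrrvvrrvrvvvrvvL⇒rrrvvrrvrvvvrvvvS⇒rrrvvrrvrvvvrvvvv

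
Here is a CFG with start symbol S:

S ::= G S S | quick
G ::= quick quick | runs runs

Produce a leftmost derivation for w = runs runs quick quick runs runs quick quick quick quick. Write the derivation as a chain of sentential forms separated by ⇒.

S ⇒ G S S ⇒ runs runs S S ⇒ runs runs G S S S ⇒ runs runs quick quick S S S ⇒ runs runs quick quick G S S S S ⇒ runs runs quick quick runs runs S S S S ⇒ runs runs quick quick runs runs quick S S S ⇒ runs runs quick quick runs runs quick quick S S ⇒ runs runs quick quick runs runs quick quick quick S ⇒ runs runs quick quick runs runs quick quick quick quick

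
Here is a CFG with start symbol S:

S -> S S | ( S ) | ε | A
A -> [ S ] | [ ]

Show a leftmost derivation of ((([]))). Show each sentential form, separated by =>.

S=>SS=>(S)S=>((S))S=>((SS))S=>(((S)S))S=>(((A)S))S=>((([])S))S=>((([])))S=>((([])))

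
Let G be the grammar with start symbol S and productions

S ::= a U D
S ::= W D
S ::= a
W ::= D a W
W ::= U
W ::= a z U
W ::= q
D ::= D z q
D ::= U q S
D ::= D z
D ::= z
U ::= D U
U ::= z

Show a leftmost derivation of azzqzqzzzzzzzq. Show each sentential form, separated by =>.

S => aUD => aDUD => aDzUD => aDzqzUD => aDzqzqzUD => azzqzqzUD => azzqzqzDUD => azzqzqzzUD => azzqzqzzDUD => azzqzqzzDzUD => azzqzqzzzzUD => azzqzqzzzzzD => azzqzqzzzzzDzq => azzqzqzzzzzzzq

S => aUD   [S ::= a U D]
aUD => aDUD   [U ::= D U]
aDUD => aDzUD   [D ::= D z]
aDzUD => aDzqzUD   [D ::= D z q]
aDzqzUD => aDzqzqzUD   [D ::= D z q]
aDzqzqzUD => azzqzqzUD   [D ::= z]
azzqzqzUD => azzqzqzDUD   [U ::= D U]
azzqzqzDUD => azzqzqzzUD   [D ::= z]
azzqzqzzUD => azzqzqzzDUD   [U ::= D U]
azzqzqzzDUD => azzqzqzzDzUD   [D ::= D z]
azzqzqzzDzUD => azzqzqzzzzUD   [D ::= z]
azzqzqzzzzUD => azzqzqzzzzzD   [U ::= z]
azzqzqzzzzzD => azzqzqzzzzzDzq   [D ::= D z q]
azzqzqzzzzzDzq => azzqzqzzzzzzzq   [D ::= z]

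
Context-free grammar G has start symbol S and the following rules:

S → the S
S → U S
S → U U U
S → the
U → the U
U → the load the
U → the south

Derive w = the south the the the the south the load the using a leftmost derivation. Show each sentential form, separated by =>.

S => U U U => the south U U => the south the U U => the south the the U U => the south the the the U U => the south the the the the south U => the south the the the the south the load the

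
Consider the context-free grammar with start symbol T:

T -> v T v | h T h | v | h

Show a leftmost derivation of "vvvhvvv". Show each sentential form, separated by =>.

T => vTv => vvTvv => vvvTvvv => vvvhvvv

T => vTv   [T -> v T v]
vTv => vvTvv   [T -> v T v]
vvTvv => vvvTvvv   [T -> v T v]
vvvTvvv => vvvhvvv   [T -> h]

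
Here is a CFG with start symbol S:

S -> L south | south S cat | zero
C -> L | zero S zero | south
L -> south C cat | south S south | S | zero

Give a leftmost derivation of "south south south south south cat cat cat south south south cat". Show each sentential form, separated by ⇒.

S ⇒ south S cat ⇒ south L south cat ⇒ south S south cat ⇒ south L south south cat ⇒ south S south south cat ⇒ south L south south south cat ⇒ south south C cat south south south cat ⇒ south south L cat south south south cat ⇒ south south south C cat cat south south south cat ⇒ south south south L cat cat south south south cat ⇒ south south south south C cat cat cat south south south cat ⇒ south south south south south cat cat cat south south south cat

S ⇒ south S cat   [S -> south S cat]
south S cat ⇒ south L south cat   [S -> L south]
south L south cat ⇒ south S south cat   [L -> S]
south S south cat ⇒ south L south south cat   [S -> L south]
south L south south cat ⇒ south S south south cat   [L -> S]
south S south south cat ⇒ south L south south south cat   [S -> L south]
south L south south south cat ⇒ south south C cat south south south cat   [L -> south C cat]
south south C cat south south south cat ⇒ south south L cat south south south cat   [C -> L]
south south L cat south south south cat ⇒ south south south C cat cat south south south cat   [L -> south C cat]
south south south C cat cat south south south cat ⇒ south south south L cat cat south south south cat   [C -> L]
south south south L cat cat south south south cat ⇒ south south south south C cat cat cat south south south cat   [L -> south C cat]
south south south south C cat cat cat south south south cat ⇒ south south south south south cat cat cat south south south cat   [C -> south]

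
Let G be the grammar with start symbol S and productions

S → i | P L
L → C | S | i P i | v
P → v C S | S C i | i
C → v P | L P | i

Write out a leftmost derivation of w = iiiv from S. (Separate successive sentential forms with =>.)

S => PL => SCiL => iCiL => iiiL => iiiv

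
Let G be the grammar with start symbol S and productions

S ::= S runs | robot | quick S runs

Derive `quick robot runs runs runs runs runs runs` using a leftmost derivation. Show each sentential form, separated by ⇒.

S ⇒ S runs ⇒ S runs runs ⇒ S runs runs runs ⇒ quick S runs runs runs runs ⇒ quick S runs runs runs runs runs ⇒ quick S runs runs runs runs runs runs ⇒ quick robot runs runs runs runs runs runs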